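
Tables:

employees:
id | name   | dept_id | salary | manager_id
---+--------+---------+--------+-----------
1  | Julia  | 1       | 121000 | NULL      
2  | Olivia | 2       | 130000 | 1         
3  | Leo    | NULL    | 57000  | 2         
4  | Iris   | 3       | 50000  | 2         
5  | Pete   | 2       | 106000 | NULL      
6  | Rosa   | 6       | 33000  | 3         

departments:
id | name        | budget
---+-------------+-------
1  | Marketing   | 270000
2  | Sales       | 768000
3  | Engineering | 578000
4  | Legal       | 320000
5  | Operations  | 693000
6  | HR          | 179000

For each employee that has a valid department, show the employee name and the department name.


INNER JOIN keeps only employees rows whose dept_id matches an id in departments. Walk through each employee:
  - employee 1 (Julia): dept_id=1 -> matches Marketing
  - employee 2 (Olivia): dept_id=2 -> matches Sales
  - employee 3 (Leo): dept_id=NULL, no match -> dropped
  - employee 4 (Iris): dept_id=3 -> matches Engineering
  - employee 5 (Pete): dept_id=2 -> matches Sales
  - employee 6 (Rosa): dept_id=6 -> matches HR
So 1 of 6 rows is dropped.

SQL:
SELECT a.name, b.name AS department
FROM employees a
INNER JOIN departments b ON a.dept_id = b.id

Result:
name   | department 
-------+------------
Julia  | Marketing  
Olivia | Sales      
Iris   | Engineering
Pete   | Sales      
Rosa   | HR         


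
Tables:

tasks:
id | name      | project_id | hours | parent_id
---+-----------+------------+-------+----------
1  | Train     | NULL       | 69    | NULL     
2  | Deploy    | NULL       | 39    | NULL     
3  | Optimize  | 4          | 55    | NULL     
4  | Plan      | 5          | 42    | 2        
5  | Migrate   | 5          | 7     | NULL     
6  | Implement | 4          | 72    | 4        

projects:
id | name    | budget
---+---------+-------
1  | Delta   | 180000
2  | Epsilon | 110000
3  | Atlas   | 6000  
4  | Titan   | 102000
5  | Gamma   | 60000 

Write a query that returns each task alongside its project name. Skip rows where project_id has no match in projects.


INNER JOIN keeps only tasks rows whose project_id matches an id in projects. Walk through each task:
  - task 1 (Train): project_id=NULL, no match -> dropped
  - task 2 (Deploy): project_id=NULL, no match -> dropped
  - task 3 (Optimize): project_id=4 -> matches Titan
  - task 4 (Plan): project_id=5 -> matches Gamma
  - task 5 (Migrate): project_id=5 -> matches Gamma
  - task 6 (Implement): project_id=4 -> matches Titan
So 2 of 6 rows are dropped.

SQL:
SELECT a.name, b.name AS project
FROM tasks a
INNER JOIN projects b ON a.project_id = b.id

Result:
name      | project
----------+--------
Optimize  | Titan  
Plan      | Gamma  
Migrate   | Gamma  
Implement | Titan  


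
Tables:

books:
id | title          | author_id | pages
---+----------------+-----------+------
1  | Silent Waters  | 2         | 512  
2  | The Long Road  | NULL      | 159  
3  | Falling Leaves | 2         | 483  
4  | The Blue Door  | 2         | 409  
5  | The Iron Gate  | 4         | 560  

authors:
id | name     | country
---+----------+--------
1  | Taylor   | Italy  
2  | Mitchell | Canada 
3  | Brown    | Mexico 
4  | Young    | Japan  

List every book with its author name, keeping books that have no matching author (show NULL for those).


LEFT JOIN keeps every row from books (the left table); where author_id has no match in authors, the author columns become NULL. Walk through each book:
  - book 1 (Silent Waters): author_id=2 -> matches Mitchell
  - book 2 (The Long Road): author_id=NULL, no match -> kept with NULL
  - book 3 (Falling Leaves): author_id=2 -> matches Mitchell
  - book 4 (The Blue Door): author_id=2 -> matches Mitchell
  - book 5 (The Iron Gate): author_id=4 -> matches Young
All 5 rows appear; 1 has NULL author.

SQL:
SELECT a.title, b.name AS author
FROM books a
LEFT JOIN authors b ON a.author_id = b.id

Result:
title          | author  
---------------+---------
Silent Waters  | Mitchell
The Long Road  | NULL    
Falling Leaves | Mitchell
The Blue Door  | Mitchell
The Iron Gate  | Young   


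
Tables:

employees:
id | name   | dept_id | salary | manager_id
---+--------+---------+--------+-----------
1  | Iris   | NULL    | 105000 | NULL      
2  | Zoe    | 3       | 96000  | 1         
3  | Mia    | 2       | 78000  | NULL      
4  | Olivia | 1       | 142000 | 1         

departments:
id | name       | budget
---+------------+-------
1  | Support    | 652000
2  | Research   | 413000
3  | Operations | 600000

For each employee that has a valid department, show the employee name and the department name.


INNER JOIN keeps only employees rows whose dept_id matches an id in departments. Walk through each employee:
  - employee 1 (Iris): dept_id=NULL, no match -> dropped
  - employee 2 (Zoe): dept_id=3 -> matches Operations
  - employee 3 (Mia): dept_id=2 -> matches Research
  - employee 4 (Olivia): dept_id=1 -> matches Support
So 1 of 4 rows is dropped.

SQL:
SELECT a.name, b.name AS department
FROM employees a
INNER JOIN departments b ON a.dept_id = b.id

Result:
name   | department
-------+-----------
Zoe    | Operations
Mia    | Research  
Olivia | Support   


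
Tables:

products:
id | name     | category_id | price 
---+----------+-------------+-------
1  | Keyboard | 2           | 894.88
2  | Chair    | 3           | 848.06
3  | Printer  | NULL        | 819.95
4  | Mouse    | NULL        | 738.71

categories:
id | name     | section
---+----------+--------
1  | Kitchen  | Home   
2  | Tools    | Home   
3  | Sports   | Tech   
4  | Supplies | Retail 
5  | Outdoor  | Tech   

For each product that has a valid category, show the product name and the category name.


INNER JOIN keeps only products rows whose category_id matches an id in categories. Walk through each product:
  - product 1 (Keyboard): category_id=2 -> matches Tools
  - product 2 (Chair): category_id=3 -> matches Sports
  - product 3 (Printer): category_id=NULL, no match -> dropped
  - product 4 (Mouse): category_id=NULL, no match -> dropped
So 2 of 4 rows are dropped.

SQL:
SELECT a.name, b.name AS category
FROM products a
INNER JOIN categories b ON a.category_id = b.id

Result:
name     | category
---------+---------
Keyboard | Tools   
Chair    | Sports  


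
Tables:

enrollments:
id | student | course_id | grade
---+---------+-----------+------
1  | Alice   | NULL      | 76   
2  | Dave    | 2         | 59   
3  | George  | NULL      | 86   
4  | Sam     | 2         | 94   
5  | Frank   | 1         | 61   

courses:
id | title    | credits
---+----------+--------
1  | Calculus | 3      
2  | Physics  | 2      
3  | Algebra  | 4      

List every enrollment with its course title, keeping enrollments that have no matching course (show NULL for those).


LEFT JOIN keeps every row from enrollments (the left table); where course_id has no match in courses, the course columns become NULL. Walk through each enrollment:
  - enrollment 1 (Alice): course_id=NULL, no match -> kept with NULL
  - enrollment 2 (Dave): course_id=2 -> matches Physics
  - enrollment 3 (George): course_id=NULL, no match -> kept with NULL
  - enrollment 4 (Sam): course_id=2 -> matches Physics
  - enrollment 5 (Frank): course_id=1 -> matches Calculus
All 5 rows appear; 2 have NULL course.

SQL:
SELECT a.student, b.title AS course
FROM enrollments a
LEFT JOIN courses b ON a.course_id = b.id

Result:
student | course  
--------+---------
Alice   | NULL    
Dave    | Physics 
George  | NULL    
Sam     | Physics 
Frank   | Calculus


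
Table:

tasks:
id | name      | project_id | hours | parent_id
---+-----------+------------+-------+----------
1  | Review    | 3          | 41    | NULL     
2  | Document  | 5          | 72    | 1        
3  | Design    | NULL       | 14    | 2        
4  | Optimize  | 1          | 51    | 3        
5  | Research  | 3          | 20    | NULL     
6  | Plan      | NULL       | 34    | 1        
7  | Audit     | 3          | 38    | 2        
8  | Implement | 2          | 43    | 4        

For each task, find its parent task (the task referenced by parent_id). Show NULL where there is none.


This is a self-join: tasks is joined to a second copy of itself, matching each row's parent_id to another row's id. Use LEFT JOIN so rows with parent_id=NULL are kept.
  - task 1 (Review): parent_id=NULL -> NULL
  - task 2 (Document): parent_id=1 -> Review
  - task 3 (Design): parent_id=2 -> Document
  - task 4 (Optimize): parent_id=3 -> Design
  - task 5 (Research): parent_id=NULL -> NULL
  - task 6 (Plan): parent_id=1 -> Review
  - task 7 (Audit): parent_id=2 -> Document
  - task 8 (Implement): parent_id=4 -> Optimize

SQL:
SELECT a.name AS item, b.name AS parent
FROM tasks a
LEFT JOIN tasks b ON a.parent_id = b.id

Result:
item      | parent  
----------+---------
Review    | NULL    
Document  | Review  
Design    | Document
Optimize  | Design  
Research  | NULL    
Plan      | Review  
Audit     | Document
Implement | Optimize


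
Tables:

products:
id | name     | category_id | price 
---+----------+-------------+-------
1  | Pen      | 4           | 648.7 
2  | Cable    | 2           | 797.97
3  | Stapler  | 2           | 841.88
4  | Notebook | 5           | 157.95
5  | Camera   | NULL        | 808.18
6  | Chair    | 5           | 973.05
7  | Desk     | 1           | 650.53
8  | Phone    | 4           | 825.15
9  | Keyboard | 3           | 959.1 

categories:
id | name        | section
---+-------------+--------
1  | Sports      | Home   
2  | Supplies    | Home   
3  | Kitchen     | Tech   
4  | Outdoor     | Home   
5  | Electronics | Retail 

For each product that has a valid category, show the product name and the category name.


INNER JOIN keeps only products rows whose category_id matches an id in categories. Walk through each product:
  - product 1 (Pen): category_id=4 -> matches Outdoor
  - product 2 (Cable): category_id=2 -> matches Supplies
  - product 3 (Stapler): category_id=2 -> matches Supplies
  - product 4 (Notebook): category_id=5 -> matches Electronics
  - product 5 (Camera): category_id=NULL, no match -> dropped
  - product 6 (Chair): category_id=5 -> matches Electronics
  - product 7 (Desk): category_id=1 -> matches Sports
  - product 8 (Phone): category_id=4 -> matches Outdoor
  - product 9 (Keyboard): category_id=3 -> matches Kitchen
So 1 of 9 rows is dropped.

SQL:
SELECT a.name, b.name AS category
FROM products a
INNER JOIN categories b ON a.category_id = b.id

Result:
name     | category   
---------+------------
Pen      | Outdoor    
Cable    | Supplies   
Stapler  | Supplies   
Notebook | Electronics
Chair    | Electronics
Desk     | Sports     
Phone    | Outdoor    
Keyboard | Kitchen    


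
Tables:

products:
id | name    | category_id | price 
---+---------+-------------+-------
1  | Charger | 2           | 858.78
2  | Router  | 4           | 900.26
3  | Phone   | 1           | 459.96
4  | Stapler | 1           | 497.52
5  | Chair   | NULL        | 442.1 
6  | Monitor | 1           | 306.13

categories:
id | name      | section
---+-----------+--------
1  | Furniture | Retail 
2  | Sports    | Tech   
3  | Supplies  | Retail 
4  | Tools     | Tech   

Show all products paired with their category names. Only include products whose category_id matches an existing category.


INNER JOIN keeps only products rows whose category_id matches an id in categories. Walk through each product:
  - product 1 (Charger): category_id=2 -> matches Sports
  - product 2 (Router): category_id=4 -> matches Tools
  - product 3 (Phone): category_id=1 -> matches Furniture
  - product 4 (Stapler): category_id=1 -> matches Furniture
  - product 5 (Chair): category_id=NULL, no match -> dropped
  - product 6 (Monitor): category_id=1 -> matches Furniture
So 1 of 6 rows is dropped.

SQL:
SELECT a.name, b.name AS category
FROM products a
INNER JOIN categories b ON a.category_id = b.id

Result:
name    | category 
--------+----------
Charger | Sports   
Router  | Tools    
Phone   | Furniture
Stapler | Furniture
Monitor | Furniture


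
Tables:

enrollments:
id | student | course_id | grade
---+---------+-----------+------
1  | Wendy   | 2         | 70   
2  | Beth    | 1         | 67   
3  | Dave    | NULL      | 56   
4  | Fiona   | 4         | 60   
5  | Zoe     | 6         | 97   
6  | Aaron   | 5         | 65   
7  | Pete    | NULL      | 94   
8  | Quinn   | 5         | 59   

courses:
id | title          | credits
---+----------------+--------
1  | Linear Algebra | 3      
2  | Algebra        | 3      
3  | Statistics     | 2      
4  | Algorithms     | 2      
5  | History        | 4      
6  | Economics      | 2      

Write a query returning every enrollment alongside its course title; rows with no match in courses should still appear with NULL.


LEFT JOIN keeps every row from enrollments (the left table); where course_id has no match in courses, the course columns become NULL. Walk through each enrollment:
  - enrollment 1 (Wendy): course_id=2 -> matches Algebra
  - enrollment 2 (Beth): course_id=1 -> matches Linear Algebra
  - enrollment 3 (Dave): course_id=NULL, no match -> kept with NULL
  - enrollment 4 (Fiona): course_id=4 -> matches Algorithms
  - enrollment 5 (Zoe): course_id=6 -> matches Economics
  - enrollment 6 (Aaron): course_id=5 -> matches History
  - enrollment 7 (Pete): course_id=NULL, no match -> kept with NULL
  - enrollment 8 (Quinn): course_id=5 -> matches History
All 8 rows appear; 2 have NULL course.

SQL:
SELECT a.student, b.title AS course
FROM enrollments a
LEFT JOIN courses b ON a.course_id = b.id

Result:
student | course        
--------+---------------
Wendy   | Algebra       
Beth    | Linear Algebra
Dave    | NULL          
Fiona   | Algorithms    
Zoe     | Economics     
Aaron   | History       
Pete    | NULL          
Quinn   | History       


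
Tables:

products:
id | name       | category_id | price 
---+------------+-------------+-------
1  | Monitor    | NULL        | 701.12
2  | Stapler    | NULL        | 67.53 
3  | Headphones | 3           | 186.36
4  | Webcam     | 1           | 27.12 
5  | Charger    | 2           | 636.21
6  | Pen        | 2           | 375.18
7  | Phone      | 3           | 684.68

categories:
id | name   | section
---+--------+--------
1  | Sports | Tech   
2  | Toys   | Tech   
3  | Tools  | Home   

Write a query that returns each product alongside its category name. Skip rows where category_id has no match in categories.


INNER JOIN keeps only products rows whose category_id matches an id in categories. Walk through each product:
  - product 1 (Monitor): category_id=NULL, no match -> dropped
  - product 2 (Stapler): category_id=NULL, no match -> dropped
  - product 3 (Headphones): category_id=3 -> matches Tools
  - product 4 (Webcam): category_id=1 -> matches Sports
  - product 5 (Charger): category_id=2 -> matches Toys
  - product 6 (Pen): category_id=2 -> matches Toys
  - product 7 (Phone): category_id=3 -> matches Tools
So 2 of 7 rows are dropped.

SQL:
SELECT a.name, b.name AS category
FROM products a
INNER JOIN categories b ON a.category_id = b.id

Result:
name       | category
-----------+---------
Headphones | Tools   
Webcam     | Sports  
Charger    | Toys    
Pen        | Toys    
Phone      | Tools   


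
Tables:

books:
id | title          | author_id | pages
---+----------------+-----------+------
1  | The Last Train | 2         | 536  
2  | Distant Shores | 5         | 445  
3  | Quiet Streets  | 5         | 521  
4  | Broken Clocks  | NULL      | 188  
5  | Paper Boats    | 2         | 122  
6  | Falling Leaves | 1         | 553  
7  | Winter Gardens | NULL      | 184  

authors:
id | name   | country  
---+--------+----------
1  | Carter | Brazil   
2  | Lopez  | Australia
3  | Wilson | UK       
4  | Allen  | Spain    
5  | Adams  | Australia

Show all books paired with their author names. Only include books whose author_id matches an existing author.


INNER JOIN keeps only books rows whose author_id matches an id in authors. Walk through each book:
  - book 1 (The Last Train): author_id=2 -> matches Lopez
  - book 2 (Distant Shores): author_id=5 -> matches Adams
  - book 3 (Quiet Streets): author_id=5 -> matches Adams
  - book 4 (Broken Clocks): author_id=NULL, no match -> dropped
  - book 5 (Paper Boats): author_id=2 -> matches Lopez
  - book 6 (Falling Leaves): author_id=1 -> matches Carter
  - book 7 (Winter Gardens): author_id=NULL, no match -> dropped
So 2 of 7 rows are dropped.

SQL:
SELECT a.title, b.name AS author
FROM books a
INNER JOIN authors b ON a.author_id = b.id

Result:
title          | author
---------------+-------
The Last Train | Lopez 
Distant Shores | Adams 
Quiet Streets  | Adams 
Paper Boats    | Lopez 
Falling Leaves | Carter


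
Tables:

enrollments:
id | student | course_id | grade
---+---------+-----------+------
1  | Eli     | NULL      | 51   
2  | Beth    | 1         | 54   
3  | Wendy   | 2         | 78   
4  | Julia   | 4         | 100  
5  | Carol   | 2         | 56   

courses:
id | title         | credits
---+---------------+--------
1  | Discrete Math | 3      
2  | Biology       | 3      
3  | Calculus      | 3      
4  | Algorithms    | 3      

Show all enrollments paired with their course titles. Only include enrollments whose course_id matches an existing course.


INNER JOIN keeps only enrollments rows whose course_id matches an id in courses. Walk through each enrollment:
  - enrollment 1 (Eli): course_id=NULL, no match -> dropped
  - enrollment 2 (Beth): course_id=1 -> matches Discrete Math
  - enrollment 3 (Wendy): course_id=2 -> matches Biology
  - enrollment 4 (Julia): course_id=4 -> matches Algorithms
  - enrollment 5 (Carol): course_id=2 -> matches Biology
So 1 of 5 rows is dropped.

SQL:
SELECT a.student, b.title AS course
FROM enrollments a
INNER JOIN courses b ON a.course_id = b.id

Result:
student | course       
--------+--------------
Beth    | Discrete Math
Wendy   | Biology      
Julia   | Algorithms   
Carol   | Biology      


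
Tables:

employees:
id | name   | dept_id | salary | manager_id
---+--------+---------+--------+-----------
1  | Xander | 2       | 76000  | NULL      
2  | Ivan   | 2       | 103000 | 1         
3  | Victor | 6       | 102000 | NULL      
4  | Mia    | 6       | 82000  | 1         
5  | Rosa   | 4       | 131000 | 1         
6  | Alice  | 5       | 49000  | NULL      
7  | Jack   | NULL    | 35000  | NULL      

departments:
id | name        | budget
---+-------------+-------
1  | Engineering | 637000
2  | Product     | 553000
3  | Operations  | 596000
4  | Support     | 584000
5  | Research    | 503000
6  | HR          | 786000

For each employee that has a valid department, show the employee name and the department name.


INNER JOIN keeps only employees rows whose dept_id matches an id in departments. Walk through each employee:
  - employee 1 (Xander): dept_id=2 -> matches Product
  - employee 2 (Ivan): dept_id=2 -> matches Product
  - employee 3 (Victor): dept_id=6 -> matches HR
  - employee 4 (Mia): dept_id=6 -> matches HR
  - employee 5 (Rosa): dept_id=4 -> matches Support
  - employee 6 (Alice): dept_id=5 -> matches Research
  - employee 7 (Jack): dept_id=NULL, no match -> dropped
So 1 of 7 rows is dropped.

SQL:
SELECT a.name, b.name AS department
FROM employees a
INNER JOIN departments b ON a.dept_id = b.id

Result:
name   | department
-------+-----------
Xander | Product   
Ivan   | Product   
Victor | HR        
Mia    | HR        
Rosa   | Support   
Alice  | Research  


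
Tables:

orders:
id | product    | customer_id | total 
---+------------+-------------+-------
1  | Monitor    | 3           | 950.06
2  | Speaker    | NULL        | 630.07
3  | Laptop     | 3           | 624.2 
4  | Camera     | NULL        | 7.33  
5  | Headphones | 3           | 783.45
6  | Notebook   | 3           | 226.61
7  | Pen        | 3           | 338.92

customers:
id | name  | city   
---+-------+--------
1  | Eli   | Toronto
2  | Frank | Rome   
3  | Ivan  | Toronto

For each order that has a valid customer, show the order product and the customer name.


INNER JOIN keeps only orders rows whose customer_id matches an id in customers. Walk through each order:
  - order 1 (Monitor): customer_id=3 -> matches Ivan
  - order 2 (Speaker): customer_id=NULL, no match -> dropped
  - order 3 (Laptop): customer_id=3 -> matches Ivan
  - order 4 (Camera): customer_id=NULL, no match -> dropped
  - order 5 (Headphones): customer_id=3 -> matches Ivan
  - order 6 (Notebook): customer_id=3 -> matches Ivan
  - order 7 (Pen): customer_id=3 -> matches Ivan
So 2 of 7 rows are dropped.

SQL:
SELECT a.product, b.name AS customer
FROM orders a
INNER JOIN customers b ON a.customer_id = b.id

Result:
product    | customer
-----------+---------
Monitor    | Ivan    
Laptop     | Ivan    
Headphones | Ivan    
Notebook   | Ivan    
Pen        | Ivan    


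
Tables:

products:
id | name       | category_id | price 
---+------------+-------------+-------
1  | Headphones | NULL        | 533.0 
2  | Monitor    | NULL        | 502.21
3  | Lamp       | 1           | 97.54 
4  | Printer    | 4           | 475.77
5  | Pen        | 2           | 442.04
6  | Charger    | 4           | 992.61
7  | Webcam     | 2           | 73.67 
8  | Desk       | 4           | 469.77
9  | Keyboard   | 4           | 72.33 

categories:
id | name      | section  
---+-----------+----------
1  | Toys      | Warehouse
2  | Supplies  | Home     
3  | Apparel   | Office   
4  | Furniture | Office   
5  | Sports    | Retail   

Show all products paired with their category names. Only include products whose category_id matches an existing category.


INNER JOIN keeps only products rows whose category_id matches an id in categories. Walk through each product:
  - product 1 (Headphones): category_id=NULL, no match -> dropped
  - product 2 (Monitor): category_id=NULL, no match -> dropped
  - product 3 (Lamp): category_id=1 -> matches Toys
  - product 4 (Printer): category_id=4 -> matches Furniture
  - product 5 (Pen): category_id=2 -> matches Supplies
  - product 6 (Charger): category_id=4 -> matches Furniture
  - product 7 (Webcam): category_id=2 -> matches Supplies
  - product 8 (Desk): category_id=4 -> matches Furniture
  - product 9 (Keyboard): category_id=4 -> matches Furniture
So 2 of 9 rows are dropped.

SQL:
SELECT a.name, b.name AS category
FROM products a
INNER JOIN categories b ON a.category_id = b.id

Result:
name     | category 
---------+----------
Lamp     | Toys     
Printer  | Furniture
Pen      | Supplies 
Charger  | Furniture
Webcam   | Supplies 
Desk     | Furniture
Keyboard | Furniture


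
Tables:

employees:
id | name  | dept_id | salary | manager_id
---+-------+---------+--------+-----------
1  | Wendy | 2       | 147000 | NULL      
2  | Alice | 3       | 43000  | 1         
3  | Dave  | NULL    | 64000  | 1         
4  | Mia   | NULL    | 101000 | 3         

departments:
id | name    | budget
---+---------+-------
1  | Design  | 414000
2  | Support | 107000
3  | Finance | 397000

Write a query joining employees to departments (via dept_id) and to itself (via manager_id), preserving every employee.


Two LEFT JOINs from the same base table employees: one to departments via dept_id, one to employees itself via manager_id. Both are LEFT so every employee is preserved.
Match against departments:
  - employee 1 (Wendy): dept_id=2 -> matches Support
  - employee 2 (Alice): dept_id=3 -> matches Finance
  - employee 3 (Dave): dept_id=NULL, no match -> kept with NULL
  - employee 4 (Mia): dept_id=NULL, no match -> kept with NULL
Match against employees (self):
  - employee 1 (Wendy): manager_id=NULL -> NULL
  - employee 2 (Alice): manager_id=1 -> Wendy
  - employee 3 (Dave): manager_id=1 -> Wendy
  - employee 4 (Mia): manager_id=3 -> Dave

SQL:
SELECT a.name, b.name AS department, c.name AS manager
FROM employees a
LEFT JOIN departments b ON a.dept_id = b.id
LEFT JOIN employees c ON a.manager_id = c.id

Result:
name  | department | manager
------+------------+--------
Wendy | Support    | NULL   
Alice | Finance    | Wendy  
Dave  | NULL       | Wendy  
Mia   | NULL       | Dave   


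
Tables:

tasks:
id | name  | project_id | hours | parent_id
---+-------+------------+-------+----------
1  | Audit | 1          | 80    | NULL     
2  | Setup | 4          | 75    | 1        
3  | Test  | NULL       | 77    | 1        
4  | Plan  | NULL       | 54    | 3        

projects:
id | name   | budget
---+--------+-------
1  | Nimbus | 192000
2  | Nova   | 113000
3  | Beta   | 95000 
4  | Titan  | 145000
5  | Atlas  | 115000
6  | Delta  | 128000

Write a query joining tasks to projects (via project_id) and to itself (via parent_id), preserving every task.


Two LEFT JOINs from the same base table tasks: one to projects via project_id, one to tasks itself via parent_id. Both are LEFT so every task is preserved.
Match against projects:
  - task 1 (Audit): project_id=1 -> matches Nimbus
  - task 2 (Setup): project_id=4 -> matches Titan
  - task 3 (Test): project_id=NULL, no match -> kept with NULL
  - task 4 (Plan): project_id=NULL, no match -> kept with NULL
Match against tasks (self):
  - task 1 (Audit): parent_id=NULL -> NULL
  - task 2 (Setup): parent_id=1 -> Audit
  - task 3 (Test): parent_id=1 -> Audit
  - task 4 (Plan): parent_id=3 -> Test

SQL:
SELECT a.name, b.name AS project, c.name AS parent
FROM tasks a
LEFT JOIN projects b ON a.project_id = b.id
LEFT JOIN tasks c ON a.parent_id = c.id

Result:
name  | project | parent
------+---------+-------
Audit | Nimbus  | NULL  
Setup | Titan   | Audit 
Test  | NULL    | Audit 
Plan  | NULL    | Test  


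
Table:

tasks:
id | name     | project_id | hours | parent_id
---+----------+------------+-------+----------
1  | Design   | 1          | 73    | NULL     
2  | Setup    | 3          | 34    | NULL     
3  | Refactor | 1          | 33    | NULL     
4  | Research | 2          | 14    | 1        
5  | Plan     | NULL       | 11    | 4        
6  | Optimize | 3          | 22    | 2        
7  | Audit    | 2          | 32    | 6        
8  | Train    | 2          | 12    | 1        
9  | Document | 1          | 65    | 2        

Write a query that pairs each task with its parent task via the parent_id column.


This is a self-join: tasks is joined to a second copy of itself, matching each row's parent_id to another row's id. Use LEFT JOIN so rows with parent_id=NULL are kept.
  - task 1 (Design): parent_id=NULL -> NULL
  - task 2 (Setup): parent_id=NULL -> NULL
  - task 3 (Refactor): parent_id=NULL -> NULL
  - task 4 (Research): parent_id=1 -> Design
  - task 5 (Plan): parent_id=4 -> Research
  - task 6 (Optimize): parent_id=2 -> Setup
  - task 7 (Audit): parent_id=6 -> Optimize
  - task 8 (Train): parent_id=1 -> Design
  - task 9 (Document): parent_id=2 -> Setup

SQL:
SELECT a.name AS item, b.name AS parent
FROM tasks a
LEFT JOIN tasks b ON a.parent_id = b.id

Result:
item     | parent  
---------+---------
Design   | NULL    
Setup    | NULL    
Refactor | NULL    
Research | Design  
Plan     | Research
Optimize | Setup   
Audit    | Optimize
Train    | Design  
Document | Setup   


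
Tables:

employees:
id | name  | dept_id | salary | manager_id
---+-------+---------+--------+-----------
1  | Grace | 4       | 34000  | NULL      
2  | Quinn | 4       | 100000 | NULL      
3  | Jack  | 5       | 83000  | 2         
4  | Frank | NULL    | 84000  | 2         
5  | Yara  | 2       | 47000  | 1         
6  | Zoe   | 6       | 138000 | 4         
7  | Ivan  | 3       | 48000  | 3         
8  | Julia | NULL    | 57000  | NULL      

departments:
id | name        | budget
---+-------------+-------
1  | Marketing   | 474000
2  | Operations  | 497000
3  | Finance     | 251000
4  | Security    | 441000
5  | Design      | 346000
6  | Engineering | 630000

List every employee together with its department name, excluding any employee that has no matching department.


INNER JOIN keeps only employees rows whose dept_id matches an id in departments. Walk through each employee:
  - employee 1 (Grace): dept_id=4 -> matches Security
  - employee 2 (Quinn): dept_id=4 -> matches Security
  - employee 3 (Jack): dept_id=5 -> matches Design
  - employee 4 (Frank): dept_id=NULL, no match -> dropped
  - employee 5 (Yara): dept_id=2 -> matches Operations
  - employee 6 (Zoe): dept_id=6 -> matches Engineering
  - employee 7 (Ivan): dept_id=3 -> matches Finance
  - employee 8 (Julia): dept_id=NULL, no match -> dropped
So 2 of 8 rows are dropped.

SQL:
SELECT a.name, b.name AS department
FROM employees a
INNER JOIN departments b ON a.dept_id = b.id

Result:
name  | department 
------+------------
Grace | Security   
Quinn | Security   
Jack  | Design     
Yara  | Operations 
Zoe   | Engineering
Ivan  | Finance    


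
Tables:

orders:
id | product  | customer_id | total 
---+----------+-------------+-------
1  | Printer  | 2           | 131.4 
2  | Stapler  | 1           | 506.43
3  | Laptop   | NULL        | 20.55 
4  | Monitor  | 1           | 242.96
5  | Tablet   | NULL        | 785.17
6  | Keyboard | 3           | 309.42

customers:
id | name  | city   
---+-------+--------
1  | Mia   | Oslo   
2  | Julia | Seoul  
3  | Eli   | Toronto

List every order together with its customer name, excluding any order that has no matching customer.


INNER JOIN keeps only orders rows whose customer_id matches an id in customers. Walk through each order:
  - order 1 (Printer): customer_id=2 -> matches Julia
  - order 2 (Stapler): customer_id=1 -> matches Mia
  - order 3 (Laptop): customer_id=NULL, no match -> dropped
  - order 4 (Monitor): customer_id=1 -> matches Mia
  - order 5 (Tablet): customer_id=NULL, no match -> dropped
  - order 6 (Keyboard): customer_id=3 -> matches Eli
So 2 of 6 rows are dropped.

SQL:
SELECT a.product, b.name AS customer
FROM orders a
INNER JOIN customers b ON a.customer_id = b.id

Result:
product  | customer
---------+---------
Printer  | Julia   
Stapler  | Mia     
Monitor  | Mia     
Keyboard | Eli     


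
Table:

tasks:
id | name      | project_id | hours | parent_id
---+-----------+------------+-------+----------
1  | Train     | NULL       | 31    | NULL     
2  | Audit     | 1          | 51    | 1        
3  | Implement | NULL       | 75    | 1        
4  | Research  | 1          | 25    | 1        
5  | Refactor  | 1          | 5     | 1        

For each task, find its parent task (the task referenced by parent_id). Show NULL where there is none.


This is a self-join: tasks is joined to a second copy of itself, matching each row's parent_id to another row's id. Use LEFT JOIN so rows with parent_id=NULL are kept.
  - task 1 (Train): parent_id=NULL -> NULL
  - task 2 (Audit): parent_id=1 -> Train
  - task 3 (Implement): parent_id=1 -> Train
  - task 4 (Research): parent_id=1 -> Train
  - task 5 (Refactor): parent_id=1 -> Train

SQL:
SELECT a.name AS item, b.name AS parent
FROM tasks a
LEFT JOIN tasks b ON a.parent_id = b.id

Result:
item      | parent
----------+-------
Train     | NULL  
Audit     | Train 
Implement | Train 
Research  | Train 
Refactor  | Train 


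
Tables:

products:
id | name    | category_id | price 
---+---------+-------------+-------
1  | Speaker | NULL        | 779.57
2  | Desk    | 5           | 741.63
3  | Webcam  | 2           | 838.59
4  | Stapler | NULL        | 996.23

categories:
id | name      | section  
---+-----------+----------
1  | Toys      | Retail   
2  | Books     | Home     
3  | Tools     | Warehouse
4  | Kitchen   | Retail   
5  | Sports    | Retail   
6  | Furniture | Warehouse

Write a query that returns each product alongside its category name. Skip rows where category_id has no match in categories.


INNER JOIN keeps only products rows whose category_id matches an id in categories. Walk through each product:
  - product 1 (Speaker): category_id=NULL, no match -> dropped
  - product 2 (Desk): category_id=5 -> matches Sports
  - product 3 (Webcam): category_id=2 -> matches Books
  - product 4 (Stapler): category_id=NULL, no match -> dropped
So 2 of 4 rows are dropped.

SQL:
SELECT a.name, b.name AS category
FROM products a
INNER JOIN categories b ON a.category_id = b.id

Result:
name   | category
-------+---------
Desk   | Sports  
Webcam | Books   


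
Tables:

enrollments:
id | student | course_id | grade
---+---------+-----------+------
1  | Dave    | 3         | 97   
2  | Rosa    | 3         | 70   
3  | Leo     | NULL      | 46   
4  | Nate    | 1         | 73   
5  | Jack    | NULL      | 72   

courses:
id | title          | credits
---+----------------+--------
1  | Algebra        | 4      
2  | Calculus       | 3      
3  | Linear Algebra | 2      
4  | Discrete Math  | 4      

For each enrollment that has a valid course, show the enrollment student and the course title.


INNER JOIN keeps only enrollments rows whose course_id matches an id in courses. Walk through each enrollment:
  - enrollment 1 (Dave): course_id=3 -> matches Linear Algebra
  - enrollment 2 (Rosa): course_id=3 -> matches Linear Algebra
  - enrollment 3 (Leo): course_id=NULL, no match -> dropped
  - enrollment 4 (Nate): course_id=1 -> matches Algebra
  - enrollment 5 (Jack): course_id=NULL, no match -> dropped
So 2 of 5 rows are dropped.

SQL:
SELECT a.student, b.title AS course
FROM enrollments a
INNER JOIN courses b ON a.course_id = b.id

Result:
student | course        
--------+---------------
Dave    | Linear Algebra
Rosa    | Linear Algebra
Nate    | Algebra       


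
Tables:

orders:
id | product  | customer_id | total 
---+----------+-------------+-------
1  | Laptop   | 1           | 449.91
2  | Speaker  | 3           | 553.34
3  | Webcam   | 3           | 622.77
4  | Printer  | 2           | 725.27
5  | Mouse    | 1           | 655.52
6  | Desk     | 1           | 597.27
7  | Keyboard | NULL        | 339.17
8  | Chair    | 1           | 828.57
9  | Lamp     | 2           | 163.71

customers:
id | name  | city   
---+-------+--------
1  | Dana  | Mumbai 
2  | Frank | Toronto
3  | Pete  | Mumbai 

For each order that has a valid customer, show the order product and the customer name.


INNER JOIN keeps only orders rows whose customer_id matches an id in customers. Walk through each order:
  - order 1 (Laptop): customer_id=1 -> matches Dana
  - order 2 (Speaker): customer_id=3 -> matches Pete
  - order 3 (Webcam): customer_id=3 -> matches Pete
  - order 4 (Printer): customer_id=2 -> matches Frank
  - order 5 (Mouse): customer_id=1 -> matches Dana
  - order 6 (Desk): customer_id=1 -> matches Dana
  - order 7 (Keyboard): customer_id=NULL, no match -> dropped
  - order 8 (Chair): customer_id=1 -> matches Dana
  - order 9 (Lamp): customer_id=2 -> matches Frank
So 1 of 9 rows is dropped.

SQL:
SELECT a.product, b.name AS customer
FROM orders a
INNER JOIN customers b ON a.customer_id = b.id

Result:
product | customer
--------+---------
Laptop  | Dana    
Speaker | Pete    
Webcam  | Pete    
Printer | Frank   
Mouse   | Dana    
Desk    | Dana    
Chair   | Dana    
Lamp    | Frank   


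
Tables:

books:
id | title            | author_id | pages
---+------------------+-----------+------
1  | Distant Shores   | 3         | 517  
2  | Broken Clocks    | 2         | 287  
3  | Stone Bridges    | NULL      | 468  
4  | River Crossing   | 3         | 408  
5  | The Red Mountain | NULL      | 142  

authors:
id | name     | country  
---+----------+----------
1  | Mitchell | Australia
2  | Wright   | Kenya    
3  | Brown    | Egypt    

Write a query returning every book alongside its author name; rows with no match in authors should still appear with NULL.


LEFT JOIN keeps every row from books (the left table); where author_id has no match in authors, the author columns become NULL. Walk through each book:
  - book 1 (Distant Shores): author_id=3 -> matches Brown
  - book 2 (Broken Clocks): author_id=2 -> matches Wright
  - book 3 (Stone Bridges): author_id=NULL, no match -> kept with NULL
  - book 4 (River Crossing): author_id=3 -> matches Brown
  - book 5 (The Red Mountain): author_id=NULL, no match -> kept with NULL
All 5 rows appear; 2 have NULL author.

SQL:
SELECT a.title, b.name AS author
FROM books a
LEFT JOIN authors b ON a.author_id = b.id

Result:
title            | author
-----------------+-------
Distant Shores   | Brown 
Broken Clocks    | Wright
Stone Bridges    | NULL  
River Crossing   | Brown 
The Red Mountain | NULL  


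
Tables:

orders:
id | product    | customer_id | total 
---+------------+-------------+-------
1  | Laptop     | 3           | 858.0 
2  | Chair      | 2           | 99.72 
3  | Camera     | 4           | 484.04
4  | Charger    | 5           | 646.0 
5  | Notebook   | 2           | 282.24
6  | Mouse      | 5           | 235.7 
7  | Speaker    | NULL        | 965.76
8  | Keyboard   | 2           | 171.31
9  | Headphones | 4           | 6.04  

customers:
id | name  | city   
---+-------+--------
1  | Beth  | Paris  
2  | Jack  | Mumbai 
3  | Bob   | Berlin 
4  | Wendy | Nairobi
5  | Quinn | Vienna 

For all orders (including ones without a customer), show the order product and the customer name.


LEFT JOIN keeps every row from orders (the left table); where customer_id has no match in customers, the customer columns become NULL. Walk through each order:
  - order 1 (Laptop): customer_id=3 -> matches Bob
  - order 2 (Chair): customer_id=2 -> matches Jack
  - order 3 (Camera): customer_id=4 -> matches Wendy
  - order 4 (Charger): customer_id=5 -> matches Quinn
  - order 5 (Notebook): customer_id=2 -> matches Jack
  - order 6 (Mouse): customer_id=5 -> matches Quinn
  - order 7 (Speaker): customer_id=NULL, no match -> kept with NULL
  - order 8 (Keyboard): customer_id=2 -> matches Jack
  - order 9 (Headphones): customer_id=4 -> matches Wendy
All 9 rows appear; 1 has NULL customer.

SQL:
SELECT a.product, b.name AS customer
FROM orders a
LEFT JOIN customers b ON a.customer_id = b.id

Result:
product    | customer
-----------+---------
Laptop     | Bob     
Chair      | Jack    
Camera     | Wendy   
Charger    | Quinn   
Notebook   | Jack    
Mouse      | Quinn   
Speaker    | NULL    
Keyboard   | Jack    
Headphones | Wendy   


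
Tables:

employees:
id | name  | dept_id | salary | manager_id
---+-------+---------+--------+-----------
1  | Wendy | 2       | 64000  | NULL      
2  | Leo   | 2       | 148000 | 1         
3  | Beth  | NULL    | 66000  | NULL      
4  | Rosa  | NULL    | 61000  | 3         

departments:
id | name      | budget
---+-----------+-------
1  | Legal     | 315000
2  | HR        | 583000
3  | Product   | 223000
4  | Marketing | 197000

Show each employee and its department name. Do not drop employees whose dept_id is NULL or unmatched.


LEFT JOIN keeps every row from employees (the left table); where dept_id has no match in departments, the department columns become NULL. Walk through each employee:
  - employee 1 (Wendy): dept_id=2 -> matches HR
  - employee 2 (Leo): dept_id=2 -> matches HR
  - employee 3 (Beth): dept_id=NULL, no match -> kept with NULL
  - employee 4 (Rosa): dept_id=NULL, no match -> kept with NULL
All 4 rows appear; 2 have NULL department.

SQL:
SELECT a.name, b.name AS department
FROM employees a
LEFT JOIN departments b ON a.dept_id = b.id

Result:
name  | department
------+-----------
Wendy | HR        
Leo   | HR        
Beth  | NULL      
Rosa  | NULL      


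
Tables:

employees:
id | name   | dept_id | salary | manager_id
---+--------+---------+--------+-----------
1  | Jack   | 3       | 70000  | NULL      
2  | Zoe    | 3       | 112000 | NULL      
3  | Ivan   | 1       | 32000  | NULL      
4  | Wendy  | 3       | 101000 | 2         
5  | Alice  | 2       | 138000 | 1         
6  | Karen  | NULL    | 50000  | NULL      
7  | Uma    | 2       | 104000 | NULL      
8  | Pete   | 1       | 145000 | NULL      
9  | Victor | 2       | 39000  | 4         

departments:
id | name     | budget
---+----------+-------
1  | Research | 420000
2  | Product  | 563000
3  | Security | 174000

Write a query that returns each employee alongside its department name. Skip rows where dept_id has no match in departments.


INNER JOIN keeps only employees rows whose dept_id matches an id in departments. Walk through each employee:
  - employee 1 (Jack): dept_id=3 -> matches Security
  - employee 2 (Zoe): dept_id=3 -> matches Security
  - employee 3 (Ivan): dept_id=1 -> matches Research
  - employee 4 (Wendy): dept_id=3 -> matches Security
  - employee 5 (Alice): dept_id=2 -> matches Product
  - employee 6 (Karen): dept_id=NULL, no match -> dropped
  - employee 7 (Uma): dept_id=2 -> matches Product
  - employee 8 (Pete): dept_id=1 -> matches Research
  - employee 9 (Victor): dept_id=2 -> matches Product
So 1 of 9 rows is dropped.

SQL:
SELECT a.name, b.name AS department
FROM employees a
INNER JOIN departments b ON a.dept_id = b.id

Result:
name   | department
-------+-----------
Jack   | Security  
Zoe    | Security  
Ivan   | Research  
Wendy  | Security  
Alice  | Product   
Uma    | Product   
Pete   | Research  
Victor | Product   
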